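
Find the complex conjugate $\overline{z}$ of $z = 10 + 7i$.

If z = a + bi, then conjugate(z) = a - bi
conjugate(10 + 7i) = 10 - 7i


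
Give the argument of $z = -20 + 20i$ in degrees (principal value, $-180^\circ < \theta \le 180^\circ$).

θ = arctan(b/a) = arctan(20/-20) (quadrant-adjusted) = 135°


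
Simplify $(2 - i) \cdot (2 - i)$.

(a1*a2 - b1*b2) + (a1*b2 + b1*a2)i
= (4 - 1) + (-2 + (-2))i
= 3 - 4i


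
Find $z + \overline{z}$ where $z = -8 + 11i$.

z + conjugate(z) = (a + bi) + (a - bi) = 2a
= 2 * (-8) = -16


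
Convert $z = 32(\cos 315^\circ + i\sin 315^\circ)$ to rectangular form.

a = r cos θ = 32 * sqrt(2)/2 = 16*sqrt(2)
b = r sin θ = 32 * -sqrt(2)/2 = -16*sqrt(2)
z = 16*sqrt(2) - 16*sqrt(2)i


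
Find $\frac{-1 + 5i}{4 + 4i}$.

Multiply numerator and denominator by conjugate (4 - 4i):
= (-1 + 5i)(4 - 4i) / (4^2 + 4^2)
= (16 + 24i) / 32
Divide through by 8: (2 + 3i) / 4
= 1/2 + (3/4)i


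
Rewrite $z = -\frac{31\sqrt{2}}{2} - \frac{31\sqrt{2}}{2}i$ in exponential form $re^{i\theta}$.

r = |z| = sqrt((-31*sqrt(2)/2)^2 + (-31*sqrt(2)/2)^2) = sqrt(961/2 + 961/2) = sqrt(961) = 31
θ = arctan(b/a) = arctan(-21.9203/-21.9203) (quadrant-adjusted) = -135° = -3π/4
z = 31e^(-i*3π/4)


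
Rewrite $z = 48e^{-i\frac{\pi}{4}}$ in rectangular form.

a = r cos θ = 48 * sqrt(2)/2 = 24*sqrt(2)
b = r sin θ = 48 * -sqrt(2)/2 = -24*sqrt(2)
z = 24*sqrt(2) - 24*sqrt(2)i


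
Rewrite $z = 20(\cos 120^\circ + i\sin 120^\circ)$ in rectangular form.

a = r cos θ = 20 * -1/2 = -10
b = r sin θ = 20 * sqrt(3)/2 = 10*sqrt(3)
z = -10 + 10*sqrt(3)i


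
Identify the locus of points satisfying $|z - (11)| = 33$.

|z - z0| = r describes a circle centered at z0 with radius r
Here z0 = 11 and r = 33
Locus: Circle centered at (11, 0) with radius 33


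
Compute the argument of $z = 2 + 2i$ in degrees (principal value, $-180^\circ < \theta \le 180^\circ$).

θ = arctan(b/a) = arctan(2/2) (quadrant-adjusted) = 45°


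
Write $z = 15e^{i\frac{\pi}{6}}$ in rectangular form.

a = r cos θ = 15 * sqrt(3)/2 = 15*sqrt(3)/2
b = r sin θ = 15 * 1/2 = 15/2
z = 15*sqrt(3)/2 + (15/2)i


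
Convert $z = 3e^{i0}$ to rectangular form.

a = r cos θ = 3 * 1 = 3
b = r sin θ = 3 * 0 = 0
z = 3


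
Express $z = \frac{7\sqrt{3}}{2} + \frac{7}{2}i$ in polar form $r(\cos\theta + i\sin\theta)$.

r = |z| = sqrt(a^2 + b^2) = sqrt((7*sqrt(3)/2)^2 + (7/2)^2) = sqrt(147/4 + 49/4) = sqrt(49) = 7
θ = arctan(b/a) = arctan(3.5/6.0622) (quadrant-adjusted) = 30°
z = 7(cos 30° + i sin 30°)


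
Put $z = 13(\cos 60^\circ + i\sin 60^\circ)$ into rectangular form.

a = r cos θ = 13 * 1/2 = 13/2
b = r sin θ = 13 * sqrt(3)/2 = 13*sqrt(3)/2
z = 13/2 + (13*sqrt(3)/2)i


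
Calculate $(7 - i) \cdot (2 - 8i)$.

(a1*a2 - b1*b2) + (a1*b2 + b1*a2)i
= (14 - 8) + (-56 + (-2))i
= 6 - 58i


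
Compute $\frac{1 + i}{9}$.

Divisor is real, so divide each part by 9:
= 1/9 + (1/9)i


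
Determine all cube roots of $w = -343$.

|w| = 343, arg(w) = 180°
Root modulus = 343^(1/3) = 7
Root arguments: θ_k = (180° + 360°k)/3 for k = 0, 1, ..., 2
Roots: 7/2 + (7*sqrt(3)/2)i, -7, 7/2 - (7*sqrt(3)/2)i


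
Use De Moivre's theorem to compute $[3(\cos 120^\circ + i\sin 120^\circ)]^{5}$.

By De Moivre: z^n = r^n(cos(nθ) + i sin(nθ))
= 3^5(cos(5*120°) + i sin(5*120°))
= 243(cos 240° + i sin 240°)
= -243/2 - (243*sqrt(3)/2)i


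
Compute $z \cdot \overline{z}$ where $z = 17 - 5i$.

z * conjugate(z) = |z|^2 = a^2 + b^2
= 17^2 + (-5)^2 = 314


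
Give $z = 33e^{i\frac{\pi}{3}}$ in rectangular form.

a = r cos θ = 33 * 1/2 = 33/2
b = r sin θ = 33 * sqrt(3)/2 = 33*sqrt(3)/2
z = 33/2 + (33*sqrt(3)/2)i


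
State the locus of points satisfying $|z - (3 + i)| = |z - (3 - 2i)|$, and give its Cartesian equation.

|z - z1| = |z - z2| means z is equidistant from z1 and z2,
i.e. the perpendicular bisector of the segment from (3, 1) to (3, -2) (midpoint (3, -1/2)).
With z = x + yi, square both sides:
(x - 3)^2 + (y - 1)^2 = (x - 3)^2 + (y - (-2))^2
The x^2 and y^2 terms cancel: 0x + (-6)y = 13 - 10 = 3
Simplify: y = -1/2
Locus: Perpendicular bisector of the segment from (3, 1) to (3, -2): the line y = -1/2


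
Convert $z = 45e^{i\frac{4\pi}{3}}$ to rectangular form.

a = r cos θ = 45 * -1/2 = -45/2
b = r sin θ = 45 * -sqrt(3)/2 = -45*sqrt(3)/2
z = -45/2 - (45*sqrt(3)/2)i


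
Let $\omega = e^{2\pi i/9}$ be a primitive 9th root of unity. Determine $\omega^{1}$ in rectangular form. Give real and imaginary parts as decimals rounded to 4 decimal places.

ω^1 = e^(2πi·1/9) = e^(i·2π/9)
= cos(2π/9) + i sin(2π/9)
= 0.7660 + 0.6428i


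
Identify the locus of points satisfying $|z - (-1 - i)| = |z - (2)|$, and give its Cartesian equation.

|z - z1| = |z - z2| means z is equidistant from z1 and z2,
i.e. the perpendicular bisector of the segment from (-1, -1) to (2, 0) (midpoint (1/2, -1/2)).
With z = x + yi, square both sides:
(x - (-1))^2 + (y - (-1))^2 = (x - 2)^2 + (y - 0)^2
The x^2 and y^2 terms cancel: 6x + 2y = 4 - 2 = 2
Simplify: 3x + y = 1
Locus: Perpendicular bisector of the segment from (-1, -1) to (2, 0): the line 3x + y = 1


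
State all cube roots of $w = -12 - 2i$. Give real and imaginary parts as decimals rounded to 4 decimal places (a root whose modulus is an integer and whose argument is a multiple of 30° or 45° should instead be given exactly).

|w| = sqrt(148) ≈ 12.165525, arg(w) ≈ 189.462322°
Root modulus = sqrt(148)^(1/3) ≈ 2.299907
Root arguments: θ_k = (arg(w) + 360°k)/3 for k = 0, 1, ..., 2
Compute each root as (root modulus)(cos θ_k + i sin θ_k) using full-precision intermediates, then round to 4 decimal places.
Roots: 1.0386 + 2.0520i, -2.2964 - 0.1265i, 1.2578 - 1.9255i


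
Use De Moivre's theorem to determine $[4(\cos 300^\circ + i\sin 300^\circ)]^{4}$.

By De Moivre: z^n = r^n(cos(nθ) + i sin(nθ))
= 4^4(cos(4*300°) + i sin(4*300°))
= 256(cos 120° + i sin 120°)
= -128 + 128*sqrt(3)i


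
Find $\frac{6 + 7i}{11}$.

Divisor is real, so divide each part by 11:
= 6/11 + (7/11)i


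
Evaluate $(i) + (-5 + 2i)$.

(0 + (-5)) + (1 + 2)i = -5 + 3i


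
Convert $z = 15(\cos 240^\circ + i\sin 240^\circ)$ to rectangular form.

a = r cos θ = 15 * -1/2 = -15/2
b = r sin θ = 15 * -sqrt(3)/2 = -15*sqrt(3)/2
z = -15/2 - (15*sqrt(3)/2)i


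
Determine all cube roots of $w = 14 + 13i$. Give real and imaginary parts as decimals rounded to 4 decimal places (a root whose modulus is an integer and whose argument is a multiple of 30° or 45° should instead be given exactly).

|w| = sqrt(365) ≈ 19.104973, arg(w) ≈ 42.878904°
Root modulus = sqrt(365)^(1/3) ≈ 2.673307
Root arguments: θ_k = (arg(w) + 360°k)/3 for k = 0, 1, ..., 2
Compute each root as (root modulus)(cos θ_k + i sin θ_k) using full-precision intermediates, then round to 4 decimal places.
Roots: 2.5906 + 0.6600i, -1.8668 + 1.9135i, -0.7237 - 2.5735i


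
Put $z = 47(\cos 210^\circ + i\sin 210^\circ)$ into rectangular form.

a = r cos θ = 47 * -sqrt(3)/2 = -47*sqrt(3)/2
b = r sin θ = 47 * -1/2 = -47/2
z = -47*sqrt(3)/2 - (47/2)i


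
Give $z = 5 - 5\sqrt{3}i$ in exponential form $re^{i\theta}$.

r = |z| = sqrt((5)^2 + (-5*sqrt(3))^2) = sqrt(25 + 75) = sqrt(100) = 10
θ = arctan(b/a) = arctan(-8.6603/5) (quadrant-adjusted) = -60° = -π/3
z = 10e^(-i*π/3)


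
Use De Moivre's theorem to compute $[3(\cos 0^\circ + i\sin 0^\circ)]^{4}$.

By De Moivre: z^n = r^n(cos(nθ) + i sin(nθ))
= 3^4(cos(4*0°) + i sin(4*0°))
= 81(cos 0° + i sin 0°)
= 81


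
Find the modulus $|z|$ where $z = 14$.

|z| = sqrt(a^2 + b^2) = sqrt(14^2 + 0^2) = sqrt(196) = 14


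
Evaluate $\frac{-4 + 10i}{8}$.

Divisor is real, so divide each part by 8:
= -1/2 + (5/4)i


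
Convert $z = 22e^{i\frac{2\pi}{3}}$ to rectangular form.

a = r cos θ = 22 * -1/2 = -11
b = r sin θ = 22 * sqrt(3)/2 = 11*sqrt(3)
z = -11 + 11*sqrt(3)i


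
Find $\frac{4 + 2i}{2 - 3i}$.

Multiply numerator and denominator by conjugate (2 + 3i):
= (4 + 2i)(2 + 3i) / (2^2 + (-3)^2)
= (2 + 16i) / 13
= 2/13 + (16/13)i


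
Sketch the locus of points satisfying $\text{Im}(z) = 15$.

Im(z) = y where z = x + yi; the equation y = 15 is satisfied by all points with that y-coordinate
Locus: Horizontal line y = 15


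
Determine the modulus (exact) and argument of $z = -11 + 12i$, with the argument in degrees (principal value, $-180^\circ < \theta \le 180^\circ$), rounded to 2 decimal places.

|z| = sqrt((-11)^2 + 12^2) = sqrt(265)
arg(z) = arctan(b/a) = arctan(12/-11) (quadrant-adjusted) = 132.51°


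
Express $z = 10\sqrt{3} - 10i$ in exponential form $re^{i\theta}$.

r = |z| = sqrt((10*sqrt(3))^2 + (-10)^2) = sqrt(300 + 100) = sqrt(400) = 20
θ = arctan(b/a) = arctan(-10/17.3205) (quadrant-adjusted) = -30° = -π/6
z = 20e^(-i*π/6)


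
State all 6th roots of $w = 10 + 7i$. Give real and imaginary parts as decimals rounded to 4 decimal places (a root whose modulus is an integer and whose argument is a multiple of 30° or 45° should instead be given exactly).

|w| = sqrt(149) ≈ 12.206556, arg(w) ≈ 34.992020°
Root modulus = sqrt(149)^(1/6) ≈ 1.517396
Root arguments: θ_k = (arg(w) + 360°k)/6 for k = 0, 1, ..., 5
Compute each root as (root modulus)(cos θ_k + i sin θ_k) using full-precision intermediates, then round to 4 decimal places.
Roots: 1.5095 + 0.1542i, 0.6212 + 1.3844i, -0.8883 + 1.2302i, -1.5095 - 0.1542i, -0.6212 - 1.3844i, 0.8883 - 1.2302i


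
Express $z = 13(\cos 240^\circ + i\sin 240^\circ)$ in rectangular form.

a = r cos θ = 13 * -1/2 = -13/2
b = r sin θ = 13 * -sqrt(3)/2 = -13*sqrt(3)/2
z = -13/2 - (13*sqrt(3)/2)i


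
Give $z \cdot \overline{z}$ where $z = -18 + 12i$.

z * conjugate(z) = |z|^2 = a^2 + b^2
= (-18)^2 + 12^2 = 468


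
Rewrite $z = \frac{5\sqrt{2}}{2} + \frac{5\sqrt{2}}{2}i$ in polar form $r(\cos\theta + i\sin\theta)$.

r = |z| = sqrt(a^2 + b^2) = sqrt((5*sqrt(2)/2)^2 + (5*sqrt(2)/2)^2) = sqrt(25/2 + 25/2) = sqrt(25) = 5
θ = arctan(b/a) = arctan(3.5355/3.5355) (quadrant-adjusted) = 45°
z = 5(cos 45° + i sin 45°)


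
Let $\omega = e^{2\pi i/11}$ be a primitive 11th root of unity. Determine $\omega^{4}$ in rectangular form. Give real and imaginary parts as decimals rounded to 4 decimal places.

ω^4 = e^(2πi·4/11) = e^(i·8π/11)
= cos(8π/11) + i sin(8π/11)
= -0.6549 + 0.7557i


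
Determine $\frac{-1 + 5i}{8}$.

Divisor is real, so divide each part by 8:
= -1/8 + (5/8)i


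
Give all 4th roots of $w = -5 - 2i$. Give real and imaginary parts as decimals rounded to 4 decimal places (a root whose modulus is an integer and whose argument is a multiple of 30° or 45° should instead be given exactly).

|w| = sqrt(29) ≈ 5.385165, arg(w) ≈ 201.801409°
Root modulus = sqrt(29)^(1/4) ≈ 1.523350
Root arguments: θ_k = (arg(w) + 360°k)/4 for k = 0, 1, ..., 3
Compute each root as (root modulus)(cos θ_k + i sin θ_k) using full-precision intermediates, then round to 4 decimal places.
Roots: 0.9700 + 1.1746i, -1.1746 + 0.9700i, -0.9700 - 1.1746i, 1.1746 - 0.9700i


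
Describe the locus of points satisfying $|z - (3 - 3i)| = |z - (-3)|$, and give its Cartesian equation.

|z - z1| = |z - z2| means z is equidistant from z1 and z2,
i.e. the perpendicular bisector of the segment from (3, -3) to (-3, 0) (midpoint (0, -3/2)).
With z = x + yi, square both sides:
(x - 3)^2 + (y - (-3))^2 = (x - (-3))^2 + (y - 0)^2
The x^2 and y^2 terms cancel: -12x + 6y = 9 - 18 = -9
Simplify: 4x - 2y = 3
Locus: Perpendicular bisector of the segment from (3, -3) to (-3, 0): the line 4x - 2y = 3


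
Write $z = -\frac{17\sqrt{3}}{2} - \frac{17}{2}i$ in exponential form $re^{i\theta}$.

r = |z| = sqrt((-17*sqrt(3)/2)^2 + (-17/2)^2) = sqrt(867/4 + 289/4) = sqrt(289) = 17
θ = arctan(b/a) = arctan(-8.5/-14.7224) (quadrant-adjusted) = -150° = -5π/6
z = 17e^(-i*5π/6)


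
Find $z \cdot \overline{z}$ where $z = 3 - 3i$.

z * conjugate(z) = |z|^2 = a^2 + b^2
= 3^2 + (-3)^2 = 18


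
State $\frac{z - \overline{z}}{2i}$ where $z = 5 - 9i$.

z - conjugate(z) = 2bi
(z - conjugate(z))/(2i) = 2bi/(2i) = b = -9


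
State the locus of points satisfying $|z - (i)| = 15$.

|z - z0| = r describes a circle centered at z0 with radius r
Here z0 = i and r = 15
Locus: Circle centered at (0, 1) with radius 15


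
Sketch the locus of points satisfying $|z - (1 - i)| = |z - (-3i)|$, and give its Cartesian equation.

|z - z1| = |z - z2| means z is equidistant from z1 and z2,
i.e. the perpendicular bisector of the segment from (1, -1) to (0, -3) (midpoint (1/2, -2)).
With z = x + yi, square both sides:
(x - 1)^2 + (y - (-1))^2 = (x - 0)^2 + (y - (-3))^2
The x^2 and y^2 terms cancel: -2x + (-4)y = 9 - 2 = 7
Simplify: 2x + 4y = -7
Locus: Perpendicular bisector of the segment from (1, -1) to (0, -3): the line 2x + 4y = -7


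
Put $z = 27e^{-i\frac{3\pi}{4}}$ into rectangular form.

a = r cos θ = 27 * -sqrt(2)/2 = -27*sqrt(2)/2
b = r sin θ = 27 * -sqrt(2)/2 = -27*sqrt(2)/2
z = -27*sqrt(2)/2 - (27*sqrt(2)/2)i


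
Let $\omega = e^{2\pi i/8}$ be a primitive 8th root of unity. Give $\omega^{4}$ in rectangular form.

ω^4 = e^(2πi·4/8) = e^(i·1π)
= cos(1π) + i sin(1π)
= -1


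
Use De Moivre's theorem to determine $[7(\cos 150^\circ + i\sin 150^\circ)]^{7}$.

By De Moivre: z^n = r^n(cos(nθ) + i sin(nθ))
= 7^7(cos(7*150°) + i sin(7*150°))
= 823543(cos 330° + i sin 330°)
= 823543*sqrt(3)/2 - (823543/2)i


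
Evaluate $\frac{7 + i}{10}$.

Divisor is real, so divide each part by 10:
= 7/10 + (1/10)i


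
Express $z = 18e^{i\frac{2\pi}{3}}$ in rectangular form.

a = r cos θ = 18 * -1/2 = -9
b = r sin θ = 18 * sqrt(3)/2 = 9*sqrt(3)
z = -9 + 9*sqrt(3)i


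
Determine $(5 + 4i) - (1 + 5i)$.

(5 - 1) + (4 - 5)i = 4 - i


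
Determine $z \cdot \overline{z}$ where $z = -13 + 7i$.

z * conjugate(z) = |z|^2 = a^2 + b^2
= (-13)^2 + 7^2 = 218


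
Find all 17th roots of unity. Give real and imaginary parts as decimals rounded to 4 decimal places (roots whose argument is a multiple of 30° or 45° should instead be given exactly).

ω_k = e^(2πik/17) = cos(2πk/17) + i sin(2πk/17) for k = 0, 1, ..., 16
Roots: 1, 0.9325 + 0.3612i, 0.7390 + 0.6737i, 0.4457 + 0.8952i, 0.0923 + 0.9957i, -0.2737 + 0.9618i, -0.6026 + 0.7980i, -0.8502 + 0.5264i, -0.9830 + 0.1837i, -0.9830 - 0.1837i, -0.8502 - 0.5264i, -0.6026 - 0.7980i, -0.2737 - 0.9618i, 0.0923 - 0.9957i, 0.4457 - 0.8952i, 0.7390 - 0.6737i, 0.9325 - 0.3612i


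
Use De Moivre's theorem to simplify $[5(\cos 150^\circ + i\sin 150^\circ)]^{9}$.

By De Moivre: z^n = r^n(cos(nθ) + i sin(nθ))
= 5^9(cos(9*150°) + i sin(9*150°))
= 1953125(cos 270° + i sin 270°)
= -1953125i


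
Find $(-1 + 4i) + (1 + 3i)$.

(-1 + 1) + (4 + 3)i = 7i


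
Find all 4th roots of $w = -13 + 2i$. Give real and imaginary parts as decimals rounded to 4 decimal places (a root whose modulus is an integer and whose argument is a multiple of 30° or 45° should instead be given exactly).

|w| = sqrt(173) ≈ 13.152946, arg(w) ≈ 171.253838°
Root modulus = sqrt(173)^(1/4) ≈ 1.904389
Root arguments: θ_k = (arg(w) + 360°k)/4 for k = 0, 1, ..., 3
Compute each root as (root modulus)(cos θ_k + i sin θ_k) using full-precision intermediates, then round to 4 decimal places.
Roots: 1.3970 + 1.2942i, -1.2942 + 1.3970i, -1.3970 - 1.2942i, 1.2942 - 1.3970i


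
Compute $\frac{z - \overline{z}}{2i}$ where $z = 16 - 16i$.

z - conjugate(z) = 2bi
(z - conjugate(z))/(2i) = 2bi/(2i) = b = -16


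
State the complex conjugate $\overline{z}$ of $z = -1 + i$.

If z = a + bi, then conjugate(z) = a - bi
conjugate(-1 + i) = -1 - i


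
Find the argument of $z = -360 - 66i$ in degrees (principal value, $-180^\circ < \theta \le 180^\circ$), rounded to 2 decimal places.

θ = arctan(b/a) = arctan(-66/-360) (quadrant-adjusted) = -169.61°


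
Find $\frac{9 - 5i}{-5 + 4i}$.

Multiply numerator and denominator by conjugate (-5 - 4i):
= (9 - 5i)(-5 - 4i) / ((-5)^2 + 4^2)
= (-65 - 11i) / 41
= -65/41 - (11/41)i


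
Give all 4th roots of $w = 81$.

|w| = 81, arg(w) = 0°
Root modulus = 81^(1/4) = 3
Root arguments: θ_k = (0° + 360°k)/4 for k = 0, 1, ..., 3
Roots: 3, 3i, -3, -3i


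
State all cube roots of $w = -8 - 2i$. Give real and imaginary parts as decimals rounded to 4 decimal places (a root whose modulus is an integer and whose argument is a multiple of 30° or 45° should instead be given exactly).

|w| = sqrt(68) ≈ 8.246211, arg(w) ≈ 194.036243°
Root modulus = sqrt(68)^(1/3) ≈ 2.020311
Root arguments: θ_k = (arg(w) + 360°k)/3 for k = 0, 1, ..., 2
Compute each root as (root modulus)(cos θ_k + i sin θ_k) using full-precision intermediates, then round to 4 decimal places.
Roots: 0.8641 + 1.8262i, -2.0136 - 0.1648i, 1.1495 - 1.6614i


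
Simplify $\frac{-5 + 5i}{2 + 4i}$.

Multiply numerator and denominator by conjugate (2 - 4i):
= (-5 + 5i)(2 - 4i) / (2^2 + 4^2)
= (10 + 30i) / 20
Divide through by 10: (1 + 3i) / 2
= 1/2 + (3/2)i


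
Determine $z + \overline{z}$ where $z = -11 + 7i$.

z + conjugate(z) = (a + bi) + (a - bi) = 2a
= 2 * (-11) = -22


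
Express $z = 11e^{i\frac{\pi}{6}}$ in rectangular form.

a = r cos θ = 11 * sqrt(3)/2 = 11*sqrt(3)/2
b = r sin θ = 11 * 1/2 = 11/2
z = 11*sqrt(3)/2 + (11/2)i


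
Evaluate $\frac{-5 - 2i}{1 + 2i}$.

Multiply numerator and denominator by conjugate (1 - 2i):
= (-5 - 2i)(1 - 2i) / (1^2 + 2^2)
= (-9 + 8i) / 5
= -9/5 + (8/5)i


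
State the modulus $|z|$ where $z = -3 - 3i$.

|z| = sqrt(a^2 + b^2) = sqrt((-3)^2 + (-3)^2) = sqrt(18) = sqrt(18)


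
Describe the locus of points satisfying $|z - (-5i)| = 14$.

|z - z0| = r describes a circle centered at z0 with radius r
Here z0 = -5i and r = 14
Locus: Circle centered at (0, -5) with radius 14


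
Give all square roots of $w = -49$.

|w| = 49, arg(w) = 180°
Root modulus = 49^(1/2) = 7
Root arguments: θ_k = (180° + 360°k)/2 for k = 0, 1, ..., 1
Roots: 7i, -7i


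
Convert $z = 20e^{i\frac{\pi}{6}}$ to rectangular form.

a = r cos θ = 20 * sqrt(3)/2 = 10*sqrt(3)
b = r sin θ = 20 * 1/2 = 10
z = 10*sqrt(3) + 10i


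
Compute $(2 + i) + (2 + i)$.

(2 + 2) + (1 + 1)i = 4 + 2i


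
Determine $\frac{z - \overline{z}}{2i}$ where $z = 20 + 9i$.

z - conjugate(z) = 2bi
(z - conjugate(z))/(2i) = 2bi/(2i) = b = 9


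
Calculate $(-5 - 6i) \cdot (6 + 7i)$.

(a1*a2 - b1*b2) + (a1*b2 + b1*a2)i
= (-30 - (-42)) + (-35 + (-36))i
= 12 - 71i


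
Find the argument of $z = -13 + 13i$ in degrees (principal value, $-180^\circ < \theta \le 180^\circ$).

θ = arctan(b/a) = arctan(13/-13) (quadrant-adjusted) = 135°


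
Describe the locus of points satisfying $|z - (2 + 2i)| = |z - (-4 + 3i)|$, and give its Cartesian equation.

|z - z1| = |z - z2| means z is equidistant from z1 and z2,
i.e. the perpendicular bisector of the segment from (2, 2) to (-4, 3) (midpoint (-1, 5/2)).
With z = x + yi, square both sides:
(x - 2)^2 + (y - 2)^2 = (x - (-4))^2 + (y - 3)^2
The x^2 and y^2 terms cancel: -12x + 2y = 25 - 8 = 17
Simplify: 12x - 2y = -17
Locus: Perpendicular bisector of the segment from (2, 2) to (-4, 3): the line 12x - 2y = -17


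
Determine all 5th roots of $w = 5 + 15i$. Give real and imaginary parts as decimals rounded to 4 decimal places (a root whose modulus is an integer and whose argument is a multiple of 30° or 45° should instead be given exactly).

|w| = sqrt(250) ≈ 15.811388, arg(w) ≈ 71.565051°
Root modulus = sqrt(250)^(1/5) ≈ 1.736977
Root arguments: θ_k = (arg(w) + 360°k)/5 for k = 0, 1, ..., 4
Compute each root as (root modulus)(cos θ_k + i sin θ_k) using full-precision intermediates, then round to 4 decimal places.
Roots: 1.6831 + 0.4294i, 0.1117 + 1.7334i, -1.6140 + 0.6419i, -1.1092 - 1.3367i, 0.9285 - 1.4680i


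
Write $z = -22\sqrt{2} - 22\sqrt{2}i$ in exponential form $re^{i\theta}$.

r = |z| = sqrt((-22*sqrt(2))^2 + (-22*sqrt(2))^2) = sqrt(968 + 968) = sqrt(1936) = 44
θ = arctan(b/a) = arctan(-31.1127/-31.1127) (quadrant-adjusted) = -135° = -3π/4
z = 44e^(-i*3π/4)


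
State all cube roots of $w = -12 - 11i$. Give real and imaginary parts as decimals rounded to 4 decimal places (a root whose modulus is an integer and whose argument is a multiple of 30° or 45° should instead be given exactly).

|w| = sqrt(265) ≈ 16.278821, arg(w) ≈ 222.510447°
Root modulus = sqrt(265)^(1/3) ≈ 2.534395
Root arguments: θ_k = (arg(w) + 360°k)/3 for k = 0, 1, ..., 2
Compute each root as (root modulus)(cos θ_k + i sin θ_k) using full-precision intermediates, then round to 4 decimal places.
Roots: 0.6913 + 2.4383i, -2.4573 - 0.6204i, 1.7659 - 1.8179i


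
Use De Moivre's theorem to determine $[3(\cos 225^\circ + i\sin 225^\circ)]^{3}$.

By De Moivre: z^n = r^n(cos(nθ) + i sin(nθ))
= 3^3(cos(3*225°) + i sin(3*225°))
= 27(cos 315° + i sin 315°)
= 27*sqrt(2)/2 - (27*sqrt(2)/2)i


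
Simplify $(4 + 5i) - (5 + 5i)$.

(4 - 5) + (5 - 5)i = -1


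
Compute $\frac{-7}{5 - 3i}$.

Multiply numerator and denominator by conjugate (5 + 3i):
= (-7)(5 + 3i) / (5^2 + (-3)^2)
= (-35 - 21i) / 34
= -35/34 - (21/34)i


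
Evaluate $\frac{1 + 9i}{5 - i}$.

Multiply numerator and denominator by conjugate (5 + i):
= (1 + 9i)(5 + i) / (5^2 + (-1)^2)
= (-4 + 46i) / 26
Divide through by 2: (-2 + 23i) / 13
= -2/13 + (23/13)i


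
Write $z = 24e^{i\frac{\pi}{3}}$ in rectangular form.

a = r cos θ = 24 * 1/2 = 12
b = r sin θ = 24 * sqrt(3)/2 = 12*sqrt(3)
z = 12 + 12*sqrt(3)i


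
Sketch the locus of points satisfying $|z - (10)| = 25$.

|z - z0| = r describes a circle centered at z0 with radius r
Here z0 = 10 and r = 25
Locus: Circle centered at (10, 0) with radius 25


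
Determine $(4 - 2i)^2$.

(a + bi)^2 = a^2 - b^2 + 2abi
= 4^2 - (-2)^2 + 2*4*(-2)i
= 12 - 16i


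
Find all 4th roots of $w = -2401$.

|w| = 2401, arg(w) = 180°
Root modulus = 2401^(1/4) = 7
Root arguments: θ_k = (180° + 360°k)/4 for k = 0, 1, ..., 3
Roots: 7*sqrt(2)/2 + (7*sqrt(2)/2)i, -7*sqrt(2)/2 + (7*sqrt(2)/2)i, -7*sqrt(2)/2 - (7*sqrt(2)/2)i, 7*sqrt(2)/2 - (7*sqrt(2)/2)i


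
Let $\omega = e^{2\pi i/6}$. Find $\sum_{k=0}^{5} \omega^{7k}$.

Let ζ = ω^7 = e^(2πi·7/6). Since 6 ∤ 7, ζ ≠ 1.
Sum = Σ_{k=0}^{5} ζ^k = (ζ^6 - 1)/(ζ - 1) = (ω^{7·6} - 1)/(ζ - 1) = (1 - 1)/(ζ - 1) = 0


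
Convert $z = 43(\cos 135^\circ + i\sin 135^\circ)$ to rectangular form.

a = r cos θ = 43 * -sqrt(2)/2 = -43*sqrt(2)/2
b = r sin θ = 43 * sqrt(2)/2 = 43*sqrt(2)/2
z = -43*sqrt(2)/2 + (43*sqrt(2)/2)i


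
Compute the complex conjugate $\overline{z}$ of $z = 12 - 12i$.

If z = a + bi, then conjugate(z) = a - bi
conjugate(12 - 12i) = 12 + 12i


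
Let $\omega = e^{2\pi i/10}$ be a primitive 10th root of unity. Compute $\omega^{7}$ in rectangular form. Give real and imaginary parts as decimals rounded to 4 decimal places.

ω^7 = e^(2πi·7/10) = e^(i·7π/5)
= cos(7π/5) + i sin(7π/5)
= -0.3090 - 0.9511i


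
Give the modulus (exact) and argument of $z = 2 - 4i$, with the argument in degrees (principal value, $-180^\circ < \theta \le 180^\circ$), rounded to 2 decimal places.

|z| = sqrt(2^2 + (-4)^2) = sqrt(20)
arg(z) = arctan(b/a) = arctan(-4/2) (quadrant-adjusted) = -63.43°


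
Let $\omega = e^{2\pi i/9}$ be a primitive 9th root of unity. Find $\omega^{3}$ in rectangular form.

ω^3 = e^(2πi·3/9) = e^(i·2π/3)
= cos(2π/3) + i sin(2π/3)
= -1/2 + (sqrt(3)/2)i


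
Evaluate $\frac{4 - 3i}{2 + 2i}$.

Multiply numerator and denominator by conjugate (2 - 2i):
= (4 - 3i)(2 - 2i) / (2^2 + 2^2)
= (2 - 14i) / 8
Divide through by 2: (1 - 7i) / 4
= 1/4 - (7/4)i


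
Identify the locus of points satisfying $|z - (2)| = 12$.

|z - z0| = r describes a circle centered at z0 with radius r
Here z0 = 2 and r = 12
Locus: Circle centered at (2, 0) with radius 12


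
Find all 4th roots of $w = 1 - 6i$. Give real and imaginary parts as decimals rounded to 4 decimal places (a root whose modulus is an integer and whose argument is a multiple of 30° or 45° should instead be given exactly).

|w| = sqrt(37) ≈ 6.082763, arg(w) ≈ 279.462322°
Root modulus = sqrt(37)^(1/4) ≈ 1.570454
Root arguments: θ_k = (arg(w) + 360°k)/4 for k = 0, 1, ..., 3
Compute each root as (root modulus)(cos θ_k + i sin θ_k) using full-precision intermediates, then round to 4 decimal places.
Roots: 0.5406 + 1.4745i, -1.4745 + 0.5406i, -0.5406 - 1.4745i, 1.4745 - 0.5406i


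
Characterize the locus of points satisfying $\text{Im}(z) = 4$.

Im(z) = y where z = x + yi; the equation y = 4 is satisfied by all points with that y-coordinate
Locus: Horizontal line y = 4


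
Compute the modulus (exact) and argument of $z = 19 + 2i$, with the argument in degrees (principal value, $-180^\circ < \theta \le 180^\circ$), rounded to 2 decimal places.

|z| = sqrt(19^2 + 2^2) = sqrt(365)
arg(z) = arctan(b/a) = arctan(2/19) (quadrant-adjusted) = 6.01°


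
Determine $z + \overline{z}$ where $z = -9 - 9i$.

z + conjugate(z) = (a + bi) + (a - bi) = 2a
= 2 * (-9) = -18


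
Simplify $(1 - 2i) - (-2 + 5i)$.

(1 - (-2)) + (-2 - 5)i = 3 - 7i


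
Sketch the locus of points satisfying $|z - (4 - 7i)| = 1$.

|z - z0| = r describes a circle centered at z0 with radius r
Here z0 = 4 - 7i and r = 1
Locus: Circle centered at (4, -7) with radius 1


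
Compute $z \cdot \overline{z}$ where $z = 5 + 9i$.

z * conjugate(z) = |z|^2 = a^2 + b^2
= 5^2 + 9^2 = 106


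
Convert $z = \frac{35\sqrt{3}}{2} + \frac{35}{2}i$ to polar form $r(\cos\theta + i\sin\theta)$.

r = |z| = sqrt(a^2 + b^2) = sqrt((35*sqrt(3)/2)^2 + (35/2)^2) = sqrt(3675/4 + 1225/4) = sqrt(1225) = 35
θ = arctan(b/a) = arctan(17.5/30.3109) (quadrant-adjusted) = 30°
z = 35(cos 30° + i sin 30°)


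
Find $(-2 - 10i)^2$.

(a + bi)^2 = a^2 - b^2 + 2abi
= (-2)^2 - (-10)^2 + 2*(-2)*(-10)i
= -96 + 40i


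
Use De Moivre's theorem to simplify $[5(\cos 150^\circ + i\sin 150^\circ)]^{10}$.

By De Moivre: z^n = r^n(cos(nθ) + i sin(nθ))
= 5^10(cos(10*150°) + i sin(10*150°))
= 9765625(cos 60° + i sin 60°)
= 9765625/2 + (9765625*sqrt(3)/2)i


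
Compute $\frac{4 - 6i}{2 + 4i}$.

Multiply numerator and denominator by conjugate (2 - 4i):
= (4 - 6i)(2 - 4i) / (2^2 + 4^2)
= (-16 - 28i) / 20
Divide through by 4: (-4 - 7i) / 5
= -4/5 - (7/5)i


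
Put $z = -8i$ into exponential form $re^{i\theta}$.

r = |z| = sqrt((0)^2 + (-8)^2) = sqrt(0 + 64) = sqrt(64) = 8
a = 0 and b < 0, so z lies on the negative imaginary axis: θ = -90° = -π/2
z = 8e^(-i*π/2)


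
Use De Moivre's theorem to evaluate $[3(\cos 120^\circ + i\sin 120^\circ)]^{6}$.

By De Moivre: z^n = r^n(cos(nθ) + i sin(nθ))
= 3^6(cos(6*120°) + i sin(6*120°))
= 729(cos 0° + i sin 0°)
= 729


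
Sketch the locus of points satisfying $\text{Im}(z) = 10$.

Im(z) = y where z = x + yi; the equation y = 10 is satisfied by all points with that y-coordinate
Locus: Horizontal line y = 10


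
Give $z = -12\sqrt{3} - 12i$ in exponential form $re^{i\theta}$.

r = |z| = sqrt((-12*sqrt(3))^2 + (-12)^2) = sqrt(432 + 144) = sqrt(576) = 24
θ = arctan(b/a) = arctan(-12/-20.7846) (quadrant-adjusted) = -150° = -5π/6
z = 24e^(-i*5π/6)


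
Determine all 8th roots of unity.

ω_k = e^(2πik/8) = cos(2πk/8) + i sin(2πk/8) for k = 0, 1, ..., 7
Roots: 1, sqrt(2)/2 + (sqrt(2)/2)i, i, -sqrt(2)/2 + (sqrt(2)/2)i, -1, -sqrt(2)/2 - (sqrt(2)/2)i, -i, sqrt(2)/2 - (sqrt(2)/2)i


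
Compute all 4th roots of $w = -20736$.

|w| = 20736, arg(w) = 180°
Root modulus = 20736^(1/4) = 12
Root arguments: θ_k = (180° + 360°k)/4 for k = 0, 1, ..., 3
Roots: 6*sqrt(2) + 6*sqrt(2)i, -6*sqrt(2) + 6*sqrt(2)i, -6*sqrt(2) - 6*sqrt(2)i, 6*sqrt(2) - 6*sqrt(2)i


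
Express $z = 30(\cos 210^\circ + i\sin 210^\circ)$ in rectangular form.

a = r cos θ = 30 * -sqrt(3)/2 = -15*sqrt(3)
b = r sin θ = 30 * -1/2 = -15
z = -15*sqrt(3) - 15i


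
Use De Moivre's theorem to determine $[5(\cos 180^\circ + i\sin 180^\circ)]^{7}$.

By De Moivre: z^n = r^n(cos(nθ) + i sin(nθ))
= 5^7(cos(7*180°) + i sin(7*180°))
= 78125(cos 180° + i sin 180°)
= -78125


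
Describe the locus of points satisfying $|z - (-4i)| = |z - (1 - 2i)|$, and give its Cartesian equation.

|z - z1| = |z - z2| means z is equidistant from z1 and z2,
i.e. the perpendicular bisector of the segment from (0, -4) to (1, -2) (midpoint (1/2, -3)).
With z = x + yi, square both sides:
(x - 0)^2 + (y - (-4))^2 = (x - 1)^2 + (y - (-2))^2
The x^2 and y^2 terms cancel: 2x + 4y = 5 - 16 = -11
Simplify: 2x + 4y = -11
Locus: Perpendicular bisector of the segment from (0, -4) to (1, -2): the line 2x + 4y = -11


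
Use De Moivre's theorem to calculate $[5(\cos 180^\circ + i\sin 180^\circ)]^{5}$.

By De Moivre: z^n = r^n(cos(nθ) + i sin(nθ))
= 5^5(cos(5*180°) + i sin(5*180°))
= 3125(cos 180° + i sin 180°)
= -3125


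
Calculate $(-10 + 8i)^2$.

(a + bi)^2 = a^2 - b^2 + 2abi
= (-10)^2 - 8^2 + 2*(-10)*8i
= 36 - 160i


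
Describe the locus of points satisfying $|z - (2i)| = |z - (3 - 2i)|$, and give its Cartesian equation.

|z - z1| = |z - z2| means z is equidistant from z1 and z2,
i.e. the perpendicular bisector of the segment from (0, 2) to (3, -2) (midpoint (3/2, 0)).
With z = x + yi, square both sides:
(x - 0)^2 + (y - 2)^2 = (x - 3)^2 + (y - (-2))^2
The x^2 and y^2 terms cancel: 6x + (-8)y = 13 - 4 = 9
Simplify: 6x - 8y = 9
Locus: Perpendicular bisector of the segment from (0, 2) to (3, -2): the line 6x - 8y = 9


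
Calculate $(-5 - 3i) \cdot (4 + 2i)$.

(a1*a2 - b1*b2) + (a1*b2 + b1*a2)i
= (-20 - (-6)) + (-10 + (-12))i
= -14 - 22i


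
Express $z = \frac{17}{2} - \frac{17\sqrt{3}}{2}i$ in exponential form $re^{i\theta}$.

r = |z| = sqrt((17/2)^2 + (-17*sqrt(3)/2)^2) = sqrt(289/4 + 867/4) = sqrt(289) = 17
θ = arctan(b/a) = arctan(-14.7224/8.5) (quadrant-adjusted) = -60° = -π/3
z = 17e^(-i*π/3)


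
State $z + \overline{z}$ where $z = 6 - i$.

z + conjugate(z) = (a + bi) + (a - bi) = 2a
= 2 * 6 = 12


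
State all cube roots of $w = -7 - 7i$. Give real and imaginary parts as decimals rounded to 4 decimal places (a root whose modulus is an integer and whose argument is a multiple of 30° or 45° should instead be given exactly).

|w| = sqrt(98) ≈ 9.899495, arg(w) = 225°
Root modulus = sqrt(98)^(1/3) ≈ 2.147193
Root arguments: θ_k = (225° + 360°k)/3 for k = 0, 1, ..., 2
Compute each root as (root modulus)(cos θ_k + i sin θ_k) using full-precision intermediates, then round to 4 decimal places.
Roots: 0.5557 + 2.0740i, -2.0740 - 0.5557i, 1.5183 - 1.5183i


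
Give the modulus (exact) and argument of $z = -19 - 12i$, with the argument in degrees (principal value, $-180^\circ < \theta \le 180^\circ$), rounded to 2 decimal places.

|z| = sqrt((-19)^2 + (-12)^2) = sqrt(505)
arg(z) = arctan(b/a) = arctan(-12/-19) (quadrant-adjusted) = -147.72°


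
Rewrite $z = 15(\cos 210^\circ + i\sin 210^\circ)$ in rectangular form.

a = r cos θ = 15 * -sqrt(3)/2 = -15*sqrt(3)/2
b = r sin θ = 15 * -1/2 = -15/2
z = -15*sqrt(3)/2 - (15/2)i


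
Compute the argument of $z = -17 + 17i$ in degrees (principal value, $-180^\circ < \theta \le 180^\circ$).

θ = arctan(b/a) = arctan(17/-17) (quadrant-adjusted) = 135°


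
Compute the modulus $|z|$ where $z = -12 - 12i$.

|z| = sqrt(a^2 + b^2) = sqrt((-12)^2 + (-12)^2) = sqrt(288) = sqrt(288)


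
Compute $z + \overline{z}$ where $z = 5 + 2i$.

z + conjugate(z) = (a + bi) + (a - bi) = 2a
= 2 * 5 = 10


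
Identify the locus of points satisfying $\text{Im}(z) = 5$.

Im(z) = y where z = x + yi; the equation y = 5 is satisfied by all points with that y-coordinate
Locus: Horizontal line y = 5


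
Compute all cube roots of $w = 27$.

|w| = 27, arg(w) = 0°
Root modulus = 27^(1/3) = 3
Root arguments: θ_k = (0° + 360°k)/3 for k = 0, 1, ..., 2
Roots: 3, -3/2 + (3*sqrt(3)/2)i, -3/2 - (3*sqrt(3)/2)i


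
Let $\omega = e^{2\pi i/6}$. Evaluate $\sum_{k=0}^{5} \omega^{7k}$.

Let ζ = ω^7 = e^(2πi·7/6). Since 6 ∤ 7, ζ ≠ 1.
Sum = Σ_{k=0}^{5} ζ^k = (ζ^6 - 1)/(ζ - 1) = (ω^{7·6} - 1)/(ζ - 1) = (1 - 1)/(ζ - 1) = 0


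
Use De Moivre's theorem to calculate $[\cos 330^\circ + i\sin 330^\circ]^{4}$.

By De Moivre: z^n = r^n(cos(nθ) + i sin(nθ))
= 1^4(cos(4*330°) + i sin(4*330°))
= 1(cos 240° + i sin 240°)
= -1/2 - (sqrt(3)/2)i


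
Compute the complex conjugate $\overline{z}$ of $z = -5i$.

If z = a + bi, then conjugate(z) = a - bi
conjugate(-5i) = 5i


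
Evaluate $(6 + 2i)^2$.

(a + bi)^2 = a^2 - b^2 + 2abi
= 6^2 - 2^2 + 2*6*2i
= 32 + 24i


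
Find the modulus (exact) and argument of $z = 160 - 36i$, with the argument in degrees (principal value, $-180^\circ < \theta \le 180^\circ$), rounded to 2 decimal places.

|z| = sqrt(160^2 + (-36)^2) = 164
arg(z) = arctan(b/a) = arctan(-36/160) (quadrant-adjusted) = -12.68°


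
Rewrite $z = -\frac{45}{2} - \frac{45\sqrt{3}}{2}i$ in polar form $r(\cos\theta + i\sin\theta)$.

r = |z| = sqrt(a^2 + b^2) = sqrt((-45/2)^2 + (-45*sqrt(3)/2)^2) = sqrt(2025/4 + 6075/4) = sqrt(2025) = 45
θ = arctan(b/a) = arctan(-38.9711/-22.5) (quadrant-adjusted) = 240°
z = 45(cos 240° + i sin 240°)


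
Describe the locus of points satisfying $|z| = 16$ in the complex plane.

|z| = 16 means sqrt(x^2 + y^2) = 16
This is a circle of radius 16 centered at the origin


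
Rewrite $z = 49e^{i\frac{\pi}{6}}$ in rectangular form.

a = r cos θ = 49 * sqrt(3)/2 = 49*sqrt(3)/2
b = r sin θ = 49 * 1/2 = 49/2
z = 49*sqrt(3)/2 + (49/2)i


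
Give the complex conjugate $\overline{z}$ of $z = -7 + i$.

If z = a + bi, then conjugate(z) = a - bi
conjugate(-7 + i) = -7 - i


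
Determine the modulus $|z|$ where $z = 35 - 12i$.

|z| = sqrt(a^2 + b^2) = sqrt(35^2 + (-12)^2) = sqrt(1369) = 37


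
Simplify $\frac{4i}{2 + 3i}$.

Multiply numerator and denominator by conjugate (2 - 3i):
= (4i)(2 - 3i) / (2^2 + 3^2)
= (12 + 8i) / 13
= 12/13 + (8/13)i


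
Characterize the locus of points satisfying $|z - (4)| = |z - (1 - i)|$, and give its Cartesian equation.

|z - z1| = |z - z2| means z is equidistant from z1 and z2,
i.e. the perpendicular bisector of the segment from (4, 0) to (1, -1) (midpoint (5/2, -1/2)).
With z = x + yi, square both sides:
(x - 4)^2 + (y - 0)^2 = (x - 1)^2 + (y - (-1))^2
The x^2 and y^2 terms cancel: -6x + (-2)y = 2 - 16 = -14
Simplify: 3x + y = 7
Locus: Perpendicular bisector of the segment from (4, 0) to (1, -1): the line 3x + y = 7


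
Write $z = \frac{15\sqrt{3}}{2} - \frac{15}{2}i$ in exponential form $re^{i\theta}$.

r = |z| = sqrt((15*sqrt(3)/2)^2 + (-15/2)^2) = sqrt(675/4 + 225/4) = sqrt(225) = 15
θ = arctan(b/a) = arctan(-7.5/12.9904) (quadrant-adjusted) = -30° = -π/6
z = 15e^(-i*π/6)


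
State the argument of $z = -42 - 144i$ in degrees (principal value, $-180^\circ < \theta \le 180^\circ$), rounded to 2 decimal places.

θ = arctan(b/a) = arctan(-144/-42) (quadrant-adjusted) = -106.26°


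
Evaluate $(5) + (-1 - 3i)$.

(5 + (-1)) + (0 + (-3))i = 4 - 3i


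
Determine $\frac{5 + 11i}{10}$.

Divisor is real, so divide each part by 10:
= 1/2 + (11/10)i


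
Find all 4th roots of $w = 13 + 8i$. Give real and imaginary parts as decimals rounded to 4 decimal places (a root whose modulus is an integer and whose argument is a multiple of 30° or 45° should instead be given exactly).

|w| = sqrt(233) ≈ 15.264338, arg(w) ≈ 31.607502°
Root modulus = sqrt(233)^(1/4) ≈ 1.976603
Root arguments: θ_k = (arg(w) + 360°k)/4 for k = 0, 1, ..., 3
Compute each root as (root modulus)(cos θ_k + i sin θ_k) using full-precision intermediates, then round to 4 decimal places.
Roots: 1.9578 + 0.2717i, -0.2717 + 1.9578i, -1.9578 - 0.2717i, 0.2717 - 1.9578i


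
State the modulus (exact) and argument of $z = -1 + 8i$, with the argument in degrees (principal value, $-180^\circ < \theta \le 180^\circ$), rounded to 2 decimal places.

|z| = sqrt((-1)^2 + 8^2) = sqrt(65)
arg(z) = arctan(b/a) = arctan(8/-1) (quadrant-adjusted) = 97.13°


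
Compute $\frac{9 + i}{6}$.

Divisor is real, so divide each part by 6:
= 3/2 + (1/6)i


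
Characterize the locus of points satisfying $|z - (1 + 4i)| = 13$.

|z - z0| = r describes a circle centered at z0 with radius r
Here z0 = 1 + 4i and r = 13
Locus: Circle centered at (1, 4) with radius 13


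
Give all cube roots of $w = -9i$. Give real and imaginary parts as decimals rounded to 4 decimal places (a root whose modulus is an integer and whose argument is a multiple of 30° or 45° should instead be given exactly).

|w| = 9, arg(w) = 270°
Root modulus = 9^(1/3) ≈ 2.080084
Root arguments: θ_k = (270° + 360°k)/3 for k = 0, 1, ..., 2
Compute each root as (root modulus)(cos θ_k + i sin θ_k) using full-precision intermediates, then round to 4 decimal places.
Roots: 2.0801i, -1.8014 - 1.0400i, 1.8014 - 1.0400i


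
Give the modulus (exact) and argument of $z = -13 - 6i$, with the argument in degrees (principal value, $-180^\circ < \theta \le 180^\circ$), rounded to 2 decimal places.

|z| = sqrt((-13)^2 + (-6)^2) = sqrt(205)
arg(z) = arctan(b/a) = arctan(-6/-13) (quadrant-adjusted) = -155.22°


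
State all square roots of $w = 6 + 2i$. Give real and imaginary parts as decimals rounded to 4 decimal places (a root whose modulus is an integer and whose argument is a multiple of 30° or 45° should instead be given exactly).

|w| = sqrt(40) ≈ 6.324555, arg(w) ≈ 18.434949°
Root modulus = sqrt(40)^(1/2) ≈ 2.514867
Root arguments: θ_k = (arg(w) + 360°k)/2 for k = 0, 1, ..., 1
Compute each root as (root modulus)(cos θ_k + i sin θ_k) using full-precision intermediates, then round to 4 decimal places.
Roots: 2.4824 + 0.4028i, -2.4824 - 0.4028i


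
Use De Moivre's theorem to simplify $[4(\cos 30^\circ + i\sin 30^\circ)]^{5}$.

By De Moivre: z^n = r^n(cos(nθ) + i sin(nθ))
= 4^5(cos(5*30°) + i sin(5*30°))
= 1024(cos 150° + i sin 150°)
= -512*sqrt(3) + 512i


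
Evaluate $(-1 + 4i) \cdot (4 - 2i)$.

(a1*a2 - b1*b2) + (a1*b2 + b1*a2)i
= (-4 - (-8)) + (2 + 16)i
= 4 + 18i


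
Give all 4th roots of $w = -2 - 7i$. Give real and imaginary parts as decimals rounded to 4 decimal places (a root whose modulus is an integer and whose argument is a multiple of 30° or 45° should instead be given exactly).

|w| = sqrt(53) ≈ 7.280110, arg(w) ≈ 254.054604°
Root modulus = sqrt(53)^(1/4) ≈ 1.642610
Root arguments: θ_k = (arg(w) + 360°k)/4 for k = 0, 1, ..., 3
Compute each root as (root modulus)(cos θ_k + i sin θ_k) using full-precision intermediates, then round to 4 decimal places.
Roots: 0.7326 + 1.4702i, -1.4702 + 0.7326i, -0.7326 - 1.4702i, 1.4702 - 0.7326i


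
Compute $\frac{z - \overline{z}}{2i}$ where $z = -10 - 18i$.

z - conjugate(z) = 2bi
(z - conjugate(z))/(2i) = 2bi/(2i) = b = -18


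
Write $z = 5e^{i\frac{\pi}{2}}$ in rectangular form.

a = r cos θ = 5 * 0 = 0
b = r sin θ = 5 * 1 = 5
z = 5i


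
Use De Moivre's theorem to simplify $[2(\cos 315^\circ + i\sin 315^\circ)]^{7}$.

By De Moivre: z^n = r^n(cos(nθ) + i sin(nθ))
= 2^7(cos(7*315°) + i sin(7*315°))
= 128(cos 45° + i sin 45°)
= 64*sqrt(2) + 64*sqrt(2)i


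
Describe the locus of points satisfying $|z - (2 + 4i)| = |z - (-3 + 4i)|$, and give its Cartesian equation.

|z - z1| = |z - z2| means z is equidistant from z1 and z2,
i.e. the perpendicular bisector of the segment from (2, 4) to (-3, 4) (midpoint (-1/2, 4)).
With z = x + yi, square both sides:
(x - 2)^2 + (y - 4)^2 = (x - (-3))^2 + (y - 4)^2
The x^2 and y^2 terms cancel: -10x + 0y = 25 - 20 = 5
Simplify: x = -1/2
Locus: Perpendicular bisector of the segment from (2, 4) to (-3, 4): the line x = -1/2
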